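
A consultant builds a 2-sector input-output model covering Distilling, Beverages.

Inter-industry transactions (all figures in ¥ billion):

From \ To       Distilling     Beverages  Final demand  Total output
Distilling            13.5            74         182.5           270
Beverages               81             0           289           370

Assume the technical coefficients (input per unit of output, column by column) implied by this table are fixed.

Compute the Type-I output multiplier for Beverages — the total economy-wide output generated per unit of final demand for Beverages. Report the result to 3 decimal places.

Technical coefficients a_ij = z_ij / X_j:
  a_DD = 13.5/270 = 0.05, a_BD = 81/270 = 0.30
  a_DB = 74/370 = 0.20, a_BB = 0/370 = 0.00
I − A =
  [   0.95    -0.20]
  [  -0.30     1.00]
det(I−A) = (0.95)(1.00) − (-0.20)(-0.30) = 0.8900
adj(I−A) = [[1.00, 0.20], [0.30, 0.95]]
(I − A)⁻¹ = adj(I−A) / det(I−A) ≈
  [   1.1236     0.2247]
  [   0.3371     1.0674]
The output multiplier for sector j is the column-j sum of the Leontief inverse (I − A)⁻¹ = adj(I−A) / det(I−A).
Column B of adj(I−A): (0.20, 0.95); det(I−A) = 0.8900.
m_B = (0.20 + 0.95) / 0.8900 = 1.15 / 0.8900 ≈ 1.292.

m_B = 1.292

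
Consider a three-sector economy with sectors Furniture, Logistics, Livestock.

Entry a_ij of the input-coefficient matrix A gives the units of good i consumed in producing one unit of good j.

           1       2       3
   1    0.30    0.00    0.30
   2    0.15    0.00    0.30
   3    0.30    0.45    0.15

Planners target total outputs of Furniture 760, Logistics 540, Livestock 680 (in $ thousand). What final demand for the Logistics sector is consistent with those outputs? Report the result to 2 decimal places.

I − A =
  [   0.70     0.00    -0.30]
  [  -0.15     1.00    -0.30]
  [  -0.30    -0.45     0.85]
d = (I − A) x:
  d_1 = (+0.70)·760 + (+0.00)·540 + (-0.30)·680 = 328.00
  d_2 = (-0.15)·760 + (+1.00)·540 + (-0.30)·680 = 222.00
  d_3 = (-0.30)·760 + (-0.45)·540 + (+0.85)·680 = 107.00

d_2 = 222.00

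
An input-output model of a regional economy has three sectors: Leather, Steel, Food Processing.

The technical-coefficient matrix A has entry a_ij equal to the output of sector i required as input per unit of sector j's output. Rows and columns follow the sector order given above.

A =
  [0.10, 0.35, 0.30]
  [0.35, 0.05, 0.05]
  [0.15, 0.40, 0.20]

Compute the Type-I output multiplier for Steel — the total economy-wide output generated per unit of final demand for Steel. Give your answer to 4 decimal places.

I − A =
  [   0.90    -0.35    -0.30]
  [  -0.35     0.95    -0.05]
  [  -0.15    -0.40     0.80]
Cofactors of I−A, C_ij = (−1)^(i+j)·(minor ij) (rows/columns in the sector order above):
  C_11 = (0.95)(0.80) − (-0.05)(-0.40) = 0.7400
  C_12 = −[(-0.35)(0.80) − (-0.05)(-0.15)] = 0.2875
  C_13 = (-0.35)(-0.40) − (0.95)(-0.15) = 0.2825
  C_21 = −[(-0.35)(0.80) − (-0.30)(-0.40)] = 0.4000
  C_22 = (0.90)(0.80) − (-0.30)(-0.15) = 0.6750
  C_23 = −[(0.90)(-0.40) − (-0.35)(-0.15)] = 0.4125
  C_31 = (-0.35)(-0.05) − (-0.30)(0.95) = 0.3025
  C_32 = −[(0.90)(-0.05) − (-0.30)(-0.35)] = 0.1500
  C_33 = (0.90)(0.95) − (-0.35)(-0.35) = 0.7325
det(I−A) = Σ_j (I−A)_1j·C_1j = (0.90)(0.7400) + (-0.35)(0.2875) + (-0.30)(0.2825) = 0.480625
adj(I−A) = Cᵀ =
  [ 0.7400   0.4000   0.3025]
  [ 0.2875   0.6750   0.1500]
  [ 0.2825   0.4125   0.7325]
(I − A)⁻¹ = adj(I−A) / det(I−A) ≈
  [   1.53966     0.83225     0.62939]
  [   0.59818     1.40442     0.31209]
  [   0.58778     0.85826     1.52406]
The output multiplier for sector j is the column-j sum of the Leontief inverse (I − A)⁻¹ = adj(I−A) / det(I−A).
Column S of adj(I−A): (0.4000, 0.6750, 0.4125); det(I−A) = 0.480625.
m_S = (0.4000 + 0.6750 + 0.4125) / 0.480625 = 1.4875 / 0.480625 ≈ 3.0949.

m_S = 3.0949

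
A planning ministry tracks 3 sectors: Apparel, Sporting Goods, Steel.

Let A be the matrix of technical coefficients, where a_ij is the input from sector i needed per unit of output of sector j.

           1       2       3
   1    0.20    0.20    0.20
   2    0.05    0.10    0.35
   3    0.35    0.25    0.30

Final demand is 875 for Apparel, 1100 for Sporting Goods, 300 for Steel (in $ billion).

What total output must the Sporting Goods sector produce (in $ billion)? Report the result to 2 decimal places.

I − A =
  [   0.80    -0.20    -0.20]
  [  -0.05     0.90    -0.35]
  [  -0.35    -0.25     0.70]
Cofactors of I−A, C_ij = (−1)^(i+j)·(minor ij) (rows/columns in the sector order above):
  C_11 = (0.90)(0.70) − (-0.35)(-0.25) = 0.5425
  C_12 = −[(-0.05)(0.70) − (-0.35)(-0.35)] = 0.1575
  C_13 = (-0.05)(-0.25) − (0.90)(-0.35) = 0.3275
  C_21 = −[(-0.20)(0.70) − (-0.20)(-0.25)] = 0.1900
  C_22 = (0.80)(0.70) − (-0.20)(-0.35) = 0.4900
  C_23 = −[(0.80)(-0.25) − (-0.20)(-0.35)] = 0.2700
  C_31 = (-0.20)(-0.35) − (-0.20)(0.90) = 0.2500
  C_32 = −[(0.80)(-0.35) − (-0.20)(-0.05)] = 0.2900
  C_33 = (0.80)(0.90) − (-0.20)(-0.05) = 0.7100
det(I−A) = Σ_j (I−A)_1j·C_1j = (0.80)(0.5425) + (-0.20)(0.1575) + (-0.20)(0.3275) = 0.3370
adj(I−A) = Cᵀ =
  [ 0.5425   0.1900   0.2500]
  [ 0.1575   0.4900   0.2900]
  [ 0.3275   0.2700   0.7100]
(I − A)⁻¹ = adj(I−A) / det(I−A) ≈
  [   1.6098     0.5638     0.7418]
  [   0.4674     1.4540     0.8605]
  [   0.9718     0.8012     2.1068]
x = (I − A)⁻¹ d = adj(I−A)·d / det(I−A), with det(I−A) = 0.3370:
  x_1 = (0.5425·875 + 0.1900·1100 + 0.2500·300) / 0.3370 = 758.6875 / 0.3370 ≈ 2251.30
  x_2 = (0.1575·875 + 0.4900·1100 + 0.2900·300) / 0.3370 = 763.8125 / 0.3370 ≈ 2266.51
  x_3 = (0.3275·875 + 0.2700·1100 + 0.7100·300) / 0.3370 = 796.5625 / 0.3370 ≈ 2363.69

x_2 = 2266.51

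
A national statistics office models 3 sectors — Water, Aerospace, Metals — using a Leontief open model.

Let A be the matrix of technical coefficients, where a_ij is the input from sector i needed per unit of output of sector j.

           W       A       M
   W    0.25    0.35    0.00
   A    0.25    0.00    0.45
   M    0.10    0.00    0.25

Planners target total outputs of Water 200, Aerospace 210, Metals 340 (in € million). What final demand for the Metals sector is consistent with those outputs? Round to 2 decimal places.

d_M = 235.00

I − A =
  [   0.75    -0.35     0.00]
  [  -0.25     1.00    -0.45]
  [  -0.10     0.00     0.75]
d = (I − A) x:
  d_W = (+0.75)·200 + (-0.35)·210 + (+0.00)·340 = 76.50
  d_A = (-0.25)·200 + (+1.00)·210 + (-0.45)·340 = 7.00
  d_M = (-0.10)·200 + (+0.00)·210 + (+0.75)·340 = 235.00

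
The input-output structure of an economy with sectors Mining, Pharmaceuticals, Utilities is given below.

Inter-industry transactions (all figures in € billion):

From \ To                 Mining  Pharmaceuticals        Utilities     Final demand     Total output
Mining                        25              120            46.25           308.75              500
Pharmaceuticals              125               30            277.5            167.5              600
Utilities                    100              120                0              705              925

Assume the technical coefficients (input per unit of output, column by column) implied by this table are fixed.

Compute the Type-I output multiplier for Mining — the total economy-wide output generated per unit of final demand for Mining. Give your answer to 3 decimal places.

m_M = 1.866

Technical coefficients a_ij = z_ij / X_j:
  a_MM = 25/500 = 0.05, a_PM = 125/500 = 0.25, a_UM = 100/500 = 0.20
  a_MP = 120/600 = 0.20, a_PP = 30/600 = 0.05, a_UP = 120/600 = 0.20
  a_MU = 46.25/925 = 0.05, a_PU = 277.5/925 = 0.30, a_UU = 0/925 = 0.00
I − A =
  [   0.95    -0.20    -0.05]
  [  -0.25     0.95    -0.30]
  [  -0.20    -0.20     1.00]
Cofactors of I−A, C_ij = (−1)^(i+j)·(minor ij) (rows/columns in the sector order above):
  C_11 = (0.95)(1.00) − (-0.30)(-0.20) = 0.8900
  C_12 = −[(-0.25)(1.00) − (-0.30)(-0.20)] = 0.3100
  C_13 = (-0.25)(-0.20) − (0.95)(-0.20) = 0.2400
  C_21 = −[(-0.20)(1.00) − (-0.05)(-0.20)] = 0.2100
  C_22 = (0.95)(1.00) − (-0.05)(-0.20) = 0.9400
  C_23 = −[(0.95)(-0.20) − (-0.20)(-0.20)] = 0.2300
  C_31 = (-0.20)(-0.30) − (-0.05)(0.95) = 0.1075
  C_32 = −[(0.95)(-0.30) − (-0.05)(-0.25)] = 0.2975
  C_33 = (0.95)(0.95) − (-0.20)(-0.25) = 0.8525
det(I−A) = Σ_j (I−A)_1j·C_1j = (0.95)(0.8900) + (-0.20)(0.3100) + (-0.05)(0.2400) = 0.7715
adj(I−A) = Cᵀ =
  [ 0.8900   0.2100   0.1075]
  [ 0.3100   0.9400   0.2975]
  [ 0.2400   0.2300   0.8525]
(I − A)⁻¹ = adj(I−A) / det(I−A) ≈
  [   1.1536     0.2722     0.1393]
  [   0.4018     1.2184     0.3856]
  [   0.3111     0.2981     1.1050]
The output multiplier for sector j is the column-j sum of the Leontief inverse (I − A)⁻¹ = adj(I−A) / det(I−A).
Column M of adj(I−A): (0.8900, 0.3100, 0.2400); det(I−A) = 0.7715.
m_M = (0.8900 + 0.3100 + 0.2400) / 0.7715 = 1.44 / 0.7715 ≈ 1.866.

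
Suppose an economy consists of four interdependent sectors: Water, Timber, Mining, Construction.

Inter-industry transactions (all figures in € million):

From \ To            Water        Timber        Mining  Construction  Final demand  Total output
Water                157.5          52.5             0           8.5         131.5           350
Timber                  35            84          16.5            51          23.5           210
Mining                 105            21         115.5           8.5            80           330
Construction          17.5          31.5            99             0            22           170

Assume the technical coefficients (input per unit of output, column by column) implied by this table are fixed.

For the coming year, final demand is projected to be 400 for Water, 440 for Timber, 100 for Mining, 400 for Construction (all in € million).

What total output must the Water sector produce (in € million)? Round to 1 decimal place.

x_W = 1572.5

Technical coefficients a_ij = z_ij / X_j:
  a_WW = 157.5/350 = 0.45, a_TW = 35/350 = 0.10, a_MW = 105/350 = 0.30, a_CW = 17.5/350 = 0.05
  a_WT = 52.5/210 = 0.25, a_TT = 84/210 = 0.40, a_MT = 21/210 = 0.10, a_CT = 31.5/210 = 0.15
  a_WM = 0/330 = 0.00, a_TM = 16.5/330 = 0.05, a_MM = 115.5/330 = 0.35, a_CM = 99/330 = 0.30
  a_WC = 8.5/170 = 0.05, a_TC = 51/170 = 0.30, a_MC = 8.5/170 = 0.05, a_CC = 0/170 = 0.00
I − A =
  [   0.55    -0.25     0.00    -0.05]
  [  -0.10     0.60    -0.05    -0.30]
  [  -0.30    -0.10     0.65    -0.05]
  [  -0.05    -0.15    -0.30     1.00]
Compute the cofactors C_ij = (−1)^(i+j)·(3×3 minor ij) of I−A; the adjugate is their transpose:
adj(I−A) = Cᵀ =
  [ 0.337375   0.165125   0.044375   0.068625]
  [ 0.115375   0.343125   0.078375   0.112625]
  [ 0.180250   0.136750   0.274250   0.063750]
  [ 0.088250   0.100750   0.096250   0.191750]
det(I−A) = Σ_j (I−A)_1j·C_1j = (0.55)(0.337375) + (-0.25)(0.115375) + (0.00)(0.180250) + (-0.05)(0.088250) = 0.1523
(I − A)⁻¹ = adj(I−A) / det(I−A) ≈
  [   2.2152     1.0842     0.2914     0.4506]
  [   0.7576     2.2530     0.5146     0.7395]
  [   1.1835     0.8979     1.8007     0.4186]
  [   0.5794     0.6615     0.6320     1.2590]
x = (I − A)⁻¹ d = adj(I−A)·d / det(I−A), with det(I−A) = 0.1523:
  x_W = (0.337375·400 + 0.165125·440 + 0.044375·100 + 0.068625·400) / 0.1523 = 239.4925 / 0.1523 ≈ 1572.5
  x_T = (0.115375·400 + 0.343125·440 + 0.078375·100 + 0.112625·400) / 0.1523 = 250.0125 / 0.1523 ≈ 1641.6
  x_M = (0.180250·400 + 0.136750·440 + 0.274250·100 + 0.063750·400) / 0.1523 = 185.195 / 0.1523 ≈ 1216.0
  x_C = (0.088250·400 + 0.100750·440 + 0.096250·100 + 0.191750·400) / 0.1523 = 165.955 / 0.1523 ≈ 1089.7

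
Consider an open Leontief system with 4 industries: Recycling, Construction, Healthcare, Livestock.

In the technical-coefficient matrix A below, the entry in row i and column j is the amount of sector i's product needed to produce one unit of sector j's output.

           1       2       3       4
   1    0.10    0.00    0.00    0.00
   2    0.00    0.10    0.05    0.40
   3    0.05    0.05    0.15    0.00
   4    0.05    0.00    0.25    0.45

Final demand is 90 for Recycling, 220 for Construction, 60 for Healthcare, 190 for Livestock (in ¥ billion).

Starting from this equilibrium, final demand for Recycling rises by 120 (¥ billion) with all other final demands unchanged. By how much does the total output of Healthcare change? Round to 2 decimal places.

Δx_3 = 8.29

I − A =
  [   0.90     0.00     0.00     0.00]
  [   0.00     0.90    -0.05    -0.40]
  [  -0.05    -0.05     0.85     0.00]
  [  -0.05     0.00    -0.25     0.55]
Compute the cofactors C_ij = (−1)^(i+j)·(3×3 minor ij) of I−A; the adjugate is their transpose:
adj(I−A) = Cᵀ =
  [ 0.414375   0.000000   0.000000   0.000000]
  [ 0.023375   0.420750   0.114750   0.306000]
  [ 0.025750   0.024750   0.445500   0.018000]
  [ 0.049375   0.011250   0.202500   0.686250]
det(I−A) = Σ_j (I−A)_1j·C_1j = (0.90)(0.414375) + (0.00)(0.023375) + (0.00)(0.025750) + (0.00)(0.049375) = 0.3729375
(I − A)⁻¹ = adj(I−A) / det(I−A) ≈
  [   1.1111     0.0000     0.0000     0.0000]
  [   0.0627     1.1282     0.3077     0.8205]
  [   0.0690     0.0664     1.1946     0.0483]
  [   0.1324     0.0302     0.5430     1.8401]
Δx = (I − A)⁻¹ Δd with Δd having +120 in the Recycling component and 0 elsewhere.
So Δx_3 = L_31 · (+120), where L_31 = adj(I−A)_31 / det(I−A) = 0.025750 / 0.3729375.
Δx_3 = 0.025750 × (+120) / 0.3729375 = 3.09 / 0.3729375 ≈ 8.29.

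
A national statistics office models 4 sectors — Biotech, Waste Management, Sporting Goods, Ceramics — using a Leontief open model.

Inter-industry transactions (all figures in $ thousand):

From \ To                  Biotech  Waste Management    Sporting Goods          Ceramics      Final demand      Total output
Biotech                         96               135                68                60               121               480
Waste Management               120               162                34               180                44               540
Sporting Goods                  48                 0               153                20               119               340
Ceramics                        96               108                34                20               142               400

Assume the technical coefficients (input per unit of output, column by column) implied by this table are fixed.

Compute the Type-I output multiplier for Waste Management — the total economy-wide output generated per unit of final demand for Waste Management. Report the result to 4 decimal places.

m_2 = 3.9537

Technical coefficients a_ij = z_ij / X_j:
  a_11 = 96/480 = 0.20, a_21 = 120/480 = 0.25, a_31 = 48/480 = 0.10, a_41 = 96/480 = 0.20
  a_12 = 135/540 = 0.25, a_22 = 162/540 = 0.30, a_32 = 0/540 = 0.00, a_42 = 108/540 = 0.20
  a_13 = 68/340 = 0.20, a_23 = 34/340 = 0.10, a_33 = 153/340 = 0.45, a_43 = 34/340 = 0.10
  a_14 = 60/400 = 0.15, a_24 = 180/400 = 0.45, a_34 = 20/400 = 0.05, a_44 = 20/400 = 0.05
I − A =
  [   0.80    -0.25    -0.20    -0.15]
  [  -0.25     0.70    -0.10    -0.45]
  [  -0.10     0.00     0.55    -0.05]
  [  -0.20    -0.20    -0.10     0.95]
Compute the cofactors C_ij = (−1)^(i+j)·(3×3 minor ij) of I−A; the adjugate is their transpose:
adj(I−A) = Cᵀ =
  [ 0.311750   0.147875   0.163500   0.127875]
  [ 0.193875   0.375000   0.178250   0.217625]
  [ 0.067000   0.037250   0.349625   0.046625]
  [ 0.113500   0.114000   0.108750   0.257125]
det(I−A) = Σ_j (I−A)_1j·C_1j = (0.80)(0.311750) + (-0.25)(0.193875) + (-0.20)(0.067000) + (-0.15)(0.113500) = 0.17050625
(I − A)⁻¹ = adj(I−A) / det(I−A) ≈
  [   1.82838     0.86727     0.95891     0.74997]
  [   1.13706     2.19933     1.04542     1.27635]
  [   0.39295     0.21847     2.05051     0.27345]
  [   0.66566     0.66860     0.63781     1.50801]
The output multiplier for sector j is the column-j sum of the Leontief inverse (I − A)⁻¹ = adj(I−A) / det(I−A).
Column 2 of adj(I−A): (0.147875, 0.375000, 0.037250, 0.114000); det(I−A) = 0.17050625.
m_2 = (0.147875 + 0.375000 + 0.037250 + 0.114000) / 0.17050625 = 0.674125 / 0.17050625 ≈ 3.9537.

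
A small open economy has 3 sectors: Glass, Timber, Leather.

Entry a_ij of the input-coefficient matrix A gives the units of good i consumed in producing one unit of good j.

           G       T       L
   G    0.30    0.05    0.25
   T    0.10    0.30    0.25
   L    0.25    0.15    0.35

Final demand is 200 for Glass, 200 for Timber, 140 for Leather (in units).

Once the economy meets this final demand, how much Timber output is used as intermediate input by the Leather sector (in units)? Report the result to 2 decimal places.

z_TL = 135.71

I − A =
  [   0.70    -0.05    -0.25]
  [  -0.10     0.70    -0.25]
  [  -0.25    -0.15     0.65]
Cofactors of I−A, C_ij = (−1)^(i+j)·(minor ij) (rows/columns in the sector order above):
  C_11 = (0.70)(0.65) − (-0.25)(-0.15) = 0.4175
  C_12 = −[(-0.10)(0.65) − (-0.25)(-0.25)] = 0.1275
  C_13 = (-0.10)(-0.15) − (0.70)(-0.25) = 0.1900
  C_21 = −[(-0.05)(0.65) − (-0.25)(-0.15)] = 0.0700
  C_22 = (0.70)(0.65) − (-0.25)(-0.25) = 0.3925
  C_23 = −[(0.70)(-0.15) − (-0.05)(-0.25)] = 0.1175
  C_31 = (-0.05)(-0.25) − (-0.25)(0.70) = 0.1875
  C_32 = −[(0.70)(-0.25) − (-0.25)(-0.10)] = 0.2000
  C_33 = (0.70)(0.70) − (-0.05)(-0.10) = 0.4850
det(I−A) = Σ_j (I−A)_1j·C_1j = (0.70)(0.4175) + (-0.05)(0.1275) + (-0.25)(0.1900) = 0.238375
adj(I−A) = Cᵀ =
  [ 0.4175   0.0700   0.1875]
  [ 0.1275   0.3925   0.2000]
  [ 0.1900   0.1175   0.4850]
(I − A)⁻¹ = adj(I−A) / det(I−A) ≈
  [   1.7514     0.2937     0.7866]
  [   0.5349     1.6466     0.8390]
  [   0.7971     0.4929     2.0346]
First solve x = (I − A)⁻¹ d = adj(I−A)·d / det(I−A); in particular x_L = (0.1900·200 + 0.1175·200 + 0.4850·140) / 0.238375 = 129.40 / 0.238375 ≈ 542.8422.
Intermediate flow from T to L: z_TL = a_TL · x_L = 0.25 × 129.40 / 0.238375 = 32.35 / 0.238375 ≈ 135.71.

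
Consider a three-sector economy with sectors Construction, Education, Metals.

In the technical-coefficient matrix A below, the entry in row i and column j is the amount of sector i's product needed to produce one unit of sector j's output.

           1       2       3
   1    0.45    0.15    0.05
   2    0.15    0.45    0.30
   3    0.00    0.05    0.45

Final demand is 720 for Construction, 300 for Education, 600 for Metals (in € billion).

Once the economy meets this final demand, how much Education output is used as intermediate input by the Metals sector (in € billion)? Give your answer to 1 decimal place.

z_23 = 374.9

I − A =
  [   0.55    -0.15    -0.05]
  [  -0.15     0.55    -0.30]
  [   0.00    -0.05     0.55]
Cofactors of I−A, C_ij = (−1)^(i+j)·(minor ij) (rows/columns in the sector order above):
  C_11 = (0.55)(0.55) − (-0.30)(-0.05) = 0.2875
  C_12 = −[(-0.15)(0.55) − (-0.30)(0.00)] = 0.0825
  C_13 = (-0.15)(-0.05) − (0.55)(0.00) = 0.0075
  C_21 = −[(-0.15)(0.55) − (-0.05)(-0.05)] = 0.0850
  C_22 = (0.55)(0.55) − (-0.05)(0.00) = 0.3025
  C_23 = −[(0.55)(-0.05) − (-0.15)(0.00)] = 0.0275
  C_31 = (-0.15)(-0.30) − (-0.05)(0.55) = 0.0725
  C_32 = −[(0.55)(-0.30) − (-0.05)(-0.15)] = 0.1725
  C_33 = (0.55)(0.55) − (-0.15)(-0.15) = 0.2800
det(I−A) = Σ_j (I−A)_1j·C_1j = (0.55)(0.2875) + (-0.15)(0.0825) + (-0.05)(0.0075) = 0.145375
adj(I−A) = Cᵀ =
  [ 0.2875   0.0850   0.0725]
  [ 0.0825   0.3025   0.1725]
  [ 0.0075   0.0275   0.2800]
(I − A)⁻¹ = adj(I−A) / det(I−A) ≈
  [   1.9776     0.5847     0.4987]
  [   0.5675     2.0808     1.1866]
  [   0.0516     0.1892     1.9261]
First solve x = (I − A)⁻¹ d = adj(I−A)·d / det(I−A); in particular x_3 = (0.0075·720 + 0.0275·300 + 0.2800·600) / 0.145375 = 181.65 / 0.145375 ≈ 1249.527.
Intermediate flow from 2 to 3: z_23 = a_23 · x_3 = 0.30 × 181.65 / 0.145375 = 54.495 / 0.145375 ≈ 374.9.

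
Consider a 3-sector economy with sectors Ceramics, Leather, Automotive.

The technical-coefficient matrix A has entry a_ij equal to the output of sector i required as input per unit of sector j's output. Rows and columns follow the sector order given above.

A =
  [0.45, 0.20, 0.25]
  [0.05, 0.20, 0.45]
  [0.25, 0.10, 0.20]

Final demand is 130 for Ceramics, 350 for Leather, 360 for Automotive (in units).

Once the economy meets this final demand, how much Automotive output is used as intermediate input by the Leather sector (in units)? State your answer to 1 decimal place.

z_AL = 100.0

I − A =
  [   0.55    -0.20    -0.25]
  [  -0.05     0.80    -0.45]
  [  -0.25    -0.10     0.80]
Cofactors of I−A, C_ij = (−1)^(i+j)·(minor ij) (rows/columns in the sector order above):
  C_11 = (0.80)(0.80) − (-0.45)(-0.10) = 0.5950
  C_12 = −[(-0.05)(0.80) − (-0.45)(-0.25)] = 0.1525
  C_13 = (-0.05)(-0.10) − (0.80)(-0.25) = 0.2050
  C_21 = −[(-0.20)(0.80) − (-0.25)(-0.10)] = 0.1850
  C_22 = (0.55)(0.80) − (-0.25)(-0.25) = 0.3775
  C_23 = −[(0.55)(-0.10) − (-0.20)(-0.25)] = 0.1050
  C_31 = (-0.20)(-0.45) − (-0.25)(0.80) = 0.2900
  C_32 = −[(0.55)(-0.45) − (-0.25)(-0.05)] = 0.2600
  C_33 = (0.55)(0.80) − (-0.20)(-0.05) = 0.4300
det(I−A) = Σ_j (I−A)_1j·C_1j = (0.55)(0.5950) + (-0.20)(0.1525) + (-0.25)(0.2050) = 0.2455
adj(I−A) = Cᵀ =
  [ 0.5950   0.1850   0.2900]
  [ 0.1525   0.3775   0.2600]
  [ 0.2050   0.1050   0.4300]
(I − A)⁻¹ = adj(I−A) / det(I−A) ≈
  [   2.4236     0.7536     1.1813]
  [   0.6212     1.5377     1.0591]
  [   0.8350     0.4277     1.7515]
First solve x = (I − A)⁻¹ d = adj(I−A)·d / det(I−A); in particular x_L = (0.1525·130 + 0.3775·350 + 0.2600·360) / 0.2455 = 245.55 / 0.2455 ≈ 1000.204.
Intermediate flow from A to L: z_AL = a_AL · x_L = 0.10 × 245.55 / 0.2455 = 24.555 / 0.2455 ≈ 100.0.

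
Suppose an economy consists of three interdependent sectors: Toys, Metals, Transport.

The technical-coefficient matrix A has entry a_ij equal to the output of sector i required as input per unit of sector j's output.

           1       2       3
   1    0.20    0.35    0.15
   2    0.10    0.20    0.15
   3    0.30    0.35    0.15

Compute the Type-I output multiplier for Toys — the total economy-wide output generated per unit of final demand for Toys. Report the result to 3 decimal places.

I − A =
  [   0.80    -0.35    -0.15]
  [  -0.10     0.80    -0.15]
  [  -0.30    -0.35     0.85]
Cofactors of I−A, C_ij = (−1)^(i+j)·(minor ij) (rows/columns in the sector order above):
  C_11 = (0.80)(0.85) − (-0.15)(-0.35) = 0.6275
  C_12 = −[(-0.10)(0.85) − (-0.15)(-0.30)] = 0.1300
  C_13 = (-0.10)(-0.35) − (0.80)(-0.30) = 0.2750
  C_21 = −[(-0.35)(0.85) − (-0.15)(-0.35)] = 0.3500
  C_22 = (0.80)(0.85) − (-0.15)(-0.30) = 0.6350
  C_23 = −[(0.80)(-0.35) − (-0.35)(-0.30)] = 0.3850
  C_31 = (-0.35)(-0.15) − (-0.15)(0.80) = 0.1725
  C_32 = −[(0.80)(-0.15) − (-0.15)(-0.10)] = 0.1350
  C_33 = (0.80)(0.80) − (-0.35)(-0.10) = 0.6050
det(I−A) = Σ_j (I−A)_1j·C_1j = (0.80)(0.6275) + (-0.35)(0.1300) + (-0.15)(0.2750) = 0.41525
adj(I−A) = Cᵀ =
  [ 0.6275   0.3500   0.1725]
  [ 0.1300   0.6350   0.1350]
  [ 0.2750   0.3850   0.6050]
(I − A)⁻¹ = adj(I−A) / det(I−A) ≈
  [   1.5111     0.8429     0.4154]
  [   0.3131     1.5292     0.3251]
  [   0.6623     0.9272     1.4570]
The output multiplier for sector j is the column-j sum of the Leontief inverse (I − A)⁻¹ = adj(I−A) / det(I−A).
Column 1 of adj(I−A): (0.6275, 0.1300, 0.2750); det(I−A) = 0.41525.
m_1 = (0.6275 + 0.1300 + 0.2750) / 0.41525 = 1.0325 / 0.41525 ≈ 2.486.

m_1 = 2.486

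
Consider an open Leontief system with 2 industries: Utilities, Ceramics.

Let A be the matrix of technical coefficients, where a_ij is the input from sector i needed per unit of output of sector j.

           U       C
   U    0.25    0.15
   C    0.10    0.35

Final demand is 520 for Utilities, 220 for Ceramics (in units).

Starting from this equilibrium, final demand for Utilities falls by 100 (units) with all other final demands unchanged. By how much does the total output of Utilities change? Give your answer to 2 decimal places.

Δx_U = -137.57

I − A =
  [   0.75    -0.15]
  [  -0.10     0.65]
det(I−A) = (0.75)(0.65) − (-0.15)(-0.10) = 0.4725
adj(I−A) = [[0.65, 0.15], [0.10, 0.75]]
(I − A)⁻¹ = adj(I−A) / det(I−A) ≈
  [   1.3757     0.3175]
  [   0.2116     1.5873]
Δx = (I − A)⁻¹ Δd with Δd having -100 in the Utilities component and 0 elsewhere.
So Δx_U = L_UU · (-100), where L_UU = adj(I−A)_UU / det(I−A) = 0.65 / 0.4725.
Δx_U = 0.65 × (-100) / 0.4725 = -65.00 / 0.4725 ≈ -137.57.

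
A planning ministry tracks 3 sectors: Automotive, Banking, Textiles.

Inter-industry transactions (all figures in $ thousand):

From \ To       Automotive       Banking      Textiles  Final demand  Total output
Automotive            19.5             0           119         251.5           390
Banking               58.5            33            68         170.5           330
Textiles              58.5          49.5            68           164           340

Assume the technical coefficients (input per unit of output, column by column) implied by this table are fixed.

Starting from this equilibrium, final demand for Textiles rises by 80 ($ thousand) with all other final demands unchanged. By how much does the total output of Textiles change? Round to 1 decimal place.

Technical coefficients a_ij = z_ij / X_j:
  a_11 = 19.5/390 = 0.05, a_21 = 58.5/390 = 0.15, a_31 = 58.5/390 = 0.15
  a_12 = 0/330 = 0.00, a_22 = 33/330 = 0.10, a_32 = 49.5/330 = 0.15
  a_13 = 119/340 = 0.35, a_23 = 68/340 = 0.20, a_33 = 68/340 = 0.20
I − A =
  [   0.95     0.00    -0.35]
  [  -0.15     0.90    -0.20]
  [  -0.15    -0.15     0.80]
Cofactors of I−A, C_ij = (−1)^(i+j)·(minor ij) (rows/columns in the sector order above):
  C_11 = (0.90)(0.80) − (-0.20)(-0.15) = 0.6900
  C_12 = −[(-0.15)(0.80) − (-0.20)(-0.15)] = 0.1500
  C_13 = (-0.15)(-0.15) − (0.90)(-0.15) = 0.1575
  C_21 = −[(0.00)(0.80) − (-0.35)(-0.15)] = 0.0525
  C_22 = (0.95)(0.80) − (-0.35)(-0.15) = 0.7075
  C_23 = −[(0.95)(-0.15) − (0.00)(-0.15)] = 0.1425
  C_31 = (0.00)(-0.20) − (-0.35)(0.90) = 0.3150
  C_32 = −[(0.95)(-0.20) − (-0.35)(-0.15)] = 0.2425
  C_33 = (0.95)(0.90) − (0.00)(-0.15) = 0.8550
det(I−A) = Σ_j (I−A)_1j·C_1j = (0.95)(0.6900) + (0.00)(0.1500) + (-0.35)(0.1575) = 0.600375
adj(I−A) = Cᵀ =
  [ 0.6900   0.0525   0.3150]
  [ 0.1500   0.7075   0.2425]
  [ 0.1575   0.1425   0.8550]
(I − A)⁻¹ = adj(I−A) / det(I−A) ≈
  [   1.1493     0.0874     0.5247]
  [   0.2498     1.1784     0.4039]
  [   0.2623     0.2374     1.4241]
Δx = (I − A)⁻¹ Δd with Δd having +80 in the Textiles component and 0 elsewhere.
So Δx_3 = L_33 · (+80), where L_33 = adj(I−A)_33 / det(I−A) = 0.8550 / 0.600375.
Δx_3 = 0.8550 × (+80) / 0.600375 = 68.40 / 0.600375 ≈ 113.9.

Δx_3 = 113.9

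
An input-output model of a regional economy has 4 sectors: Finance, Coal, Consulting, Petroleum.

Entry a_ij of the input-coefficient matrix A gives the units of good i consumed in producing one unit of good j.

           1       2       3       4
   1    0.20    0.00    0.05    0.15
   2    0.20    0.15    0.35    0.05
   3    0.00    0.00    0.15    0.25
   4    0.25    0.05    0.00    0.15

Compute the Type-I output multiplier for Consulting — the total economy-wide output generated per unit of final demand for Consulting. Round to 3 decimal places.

m_3 = 1.847

I − A =
  [   0.80     0.00    -0.05    -0.15]
  [  -0.20     0.85    -0.35    -0.05]
  [   0.00     0.00     0.85    -0.25]
  [  -0.25    -0.05     0.00     0.85]
Compute the cofactors C_ij = (−1)^(i+j)·(3×3 minor ij) of I−A; the adjugate is their transpose:
adj(I−A) = Cᵀ =
  [ 0.607625   0.007000   0.038625   0.119000]
  [ 0.177000   0.543000   0.234000   0.132000]
  [ 0.055625   0.010000   0.542625   0.170000]
  [ 0.189125   0.034000   0.025125   0.578000]
det(I−A) = Σ_j (I−A)_1j·C_1j = (0.80)(0.607625) + (0.00)(0.177000) + (-0.05)(0.055625) + (-0.15)(0.189125) = 0.45495
(I − A)⁻¹ = adj(I−A) / det(I−A) ≈
  [   1.3356     0.0154     0.0849     0.2616]
  [   0.3891     1.1935     0.5143     0.2901]
  [   0.1223     0.0220     1.1927     0.3737]
  [   0.4157     0.0747     0.0552     1.2705]
The output multiplier for sector j is the column-j sum of the Leontief inverse (I − A)⁻¹ = adj(I−A) / det(I−A).
Column 3 of adj(I−A): (0.038625, 0.234000, 0.542625, 0.025125); det(I−A) = 0.45495.
m_3 = (0.038625 + 0.234000 + 0.542625 + 0.025125) / 0.45495 = 0.840375 / 0.45495 ≈ 1.847.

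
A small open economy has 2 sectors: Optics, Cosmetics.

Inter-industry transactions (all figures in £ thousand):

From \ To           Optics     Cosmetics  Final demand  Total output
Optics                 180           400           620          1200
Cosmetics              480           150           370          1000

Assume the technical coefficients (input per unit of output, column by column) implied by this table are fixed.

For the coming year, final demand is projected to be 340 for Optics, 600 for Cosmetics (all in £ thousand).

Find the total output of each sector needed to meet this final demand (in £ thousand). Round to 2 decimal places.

x_O = 940.44, x_C = 1148.44

Technical coefficients a_ij = z_ij / X_j:
  a_OO = 180/1200 = 0.15, a_CO = 480/1200 = 0.40
  a_OC = 400/1000 = 0.40, a_CC = 150/1000 = 0.15
I − A =
  [   0.85    -0.40]
  [  -0.40     0.85]
det(I−A) = (0.85)(0.85) − (-0.40)(-0.40) = 0.5625
adj(I−A) = [[0.85, 0.40], [0.40, 0.85]]
(I − A)⁻¹ = adj(I−A) / det(I−A) ≈
  [   1.5111     0.7111]
  [   0.7111     1.5111]
x = (I − A)⁻¹ d = adj(I−A)·d / det(I−A), with det(I−A) = 0.5625:
  x_O = (0.85·340 + 0.40·600) / 0.5625 = 529.00 / 0.5625 ≈ 940.44
  x_C = (0.40·340 + 0.85·600) / 0.5625 = 646.00 / 0.5625 ≈ 1148.44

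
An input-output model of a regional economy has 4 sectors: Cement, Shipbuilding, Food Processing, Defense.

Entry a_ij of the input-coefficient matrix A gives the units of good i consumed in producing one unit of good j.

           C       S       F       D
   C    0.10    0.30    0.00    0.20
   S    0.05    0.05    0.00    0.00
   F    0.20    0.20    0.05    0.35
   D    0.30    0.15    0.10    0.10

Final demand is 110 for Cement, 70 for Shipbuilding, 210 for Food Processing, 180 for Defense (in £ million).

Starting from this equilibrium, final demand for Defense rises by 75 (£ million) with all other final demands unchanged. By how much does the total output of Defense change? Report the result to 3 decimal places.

Δx_D = 95.117

I − A =
  [   0.90    -0.30     0.00    -0.20]
  [  -0.05     0.95     0.00     0.00]
  [  -0.20    -0.20     0.95    -0.35]
  [  -0.30    -0.15    -0.10     0.90]
Compute the cofactors C_ij = (−1)^(i+j)·(3×3 minor ij) of I−A; the adjugate is their transpose:
adj(I−A) = Cᵀ =
  [ 0.779000   0.278500   0.019000   0.180500]
  [ 0.041000   0.677000   0.001000   0.009500]
  [ 0.282375   0.288750   0.697500   0.334000]
  [ 0.297875   0.237750   0.084000   0.798000]
det(I−A) = Σ_j (I−A)_1j·C_1j = (0.90)(0.779000) + (-0.30)(0.041000) + (0.00)(0.282375) + (-0.20)(0.297875) = 0.629225
(I − A)⁻¹ = adj(I−A) / det(I−A) ≈
  [   1.2380     0.4426     0.0302     0.2869]
  [   0.0652     1.0759     0.0016     0.0151]
  [   0.4488     0.4589     1.1085     0.5308]
  [   0.4734     0.3778     0.1335     1.2682]
Δx = (I − A)⁻¹ Δd with Δd having +75 in the Defense component and 0 elsewhere.
So Δx_D = L_DD · (+75), where L_DD = adj(I−A)_DD / det(I−A) = 0.798000 / 0.629225.
Δx_D = 0.798000 × (+75) / 0.629225 = 59.85 / 0.629225 ≈ 95.117.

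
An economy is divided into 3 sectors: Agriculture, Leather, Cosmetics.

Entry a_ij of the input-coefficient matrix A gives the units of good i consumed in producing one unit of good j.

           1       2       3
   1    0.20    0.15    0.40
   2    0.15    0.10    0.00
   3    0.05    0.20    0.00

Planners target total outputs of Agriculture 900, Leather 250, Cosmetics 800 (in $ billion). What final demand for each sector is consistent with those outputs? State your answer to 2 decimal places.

d_1 = 362.50, d_2 = 90.00, d_3 = 705.00

I − A =
  [   0.80    -0.15    -0.40]
  [  -0.15     0.90     0.00]
  [  -0.05    -0.20     1.00]
d = (I − A) x:
  d_1 = (+0.80)·900 + (-0.15)·250 + (-0.40)·800 = 362.50
  d_2 = (-0.15)·900 + (+0.90)·250 + (+0.00)·800 = 90.00
  d_3 = (-0.05)·900 + (-0.20)·250 + (+1.00)·800 = 705.00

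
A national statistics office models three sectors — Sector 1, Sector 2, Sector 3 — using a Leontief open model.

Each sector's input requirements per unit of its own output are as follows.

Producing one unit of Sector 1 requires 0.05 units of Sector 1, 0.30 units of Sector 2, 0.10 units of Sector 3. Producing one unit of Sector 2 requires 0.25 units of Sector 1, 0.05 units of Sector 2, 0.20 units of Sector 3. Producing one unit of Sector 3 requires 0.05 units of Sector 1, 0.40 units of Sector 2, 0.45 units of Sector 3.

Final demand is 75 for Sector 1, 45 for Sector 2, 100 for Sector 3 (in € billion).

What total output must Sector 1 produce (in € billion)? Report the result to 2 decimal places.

I − A =
  [   0.95    -0.25    -0.05]
  [  -0.30     0.95    -0.40]
  [  -0.10    -0.20     0.55]
Cofactors of I−A, C_ij = (−1)^(i+j)·(minor ij) (rows/columns in the sector order above):
  C_11 = (0.95)(0.55) − (-0.40)(-0.20) = 0.4425
  C_12 = −[(-0.30)(0.55) − (-0.40)(-0.10)] = 0.2050
  C_13 = (-0.30)(-0.20) − (0.95)(-0.10) = 0.1550
  C_21 = −[(-0.25)(0.55) − (-0.05)(-0.20)] = 0.1475
  C_22 = (0.95)(0.55) − (-0.05)(-0.10) = 0.5175
  C_23 = −[(0.95)(-0.20) − (-0.25)(-0.10)] = 0.2150
  C_31 = (-0.25)(-0.40) − (-0.05)(0.95) = 0.1475
  C_32 = −[(0.95)(-0.40) − (-0.05)(-0.30)] = 0.3950
  C_33 = (0.95)(0.95) − (-0.25)(-0.30) = 0.8275
det(I−A) = Σ_j (I−A)_1j·C_1j = (0.95)(0.4425) + (-0.25)(0.2050) + (-0.05)(0.1550) = 0.361375
adj(I−A) = Cᵀ =
  [ 0.4425   0.1475   0.1475]
  [ 0.2050   0.5175   0.3950]
  [ 0.1550   0.2150   0.8275]
(I − A)⁻¹ = adj(I−A) / det(I−A) ≈
  [   1.2245     0.4082     0.4082]
  [   0.5673     1.4320     1.0930]
  [   0.4289     0.5949     2.2899]
x = (I − A)⁻¹ d = adj(I−A)·d / det(I−A), with det(I−A) = 0.361375:
  x_1 = (0.4425·75 + 0.1475·45 + 0.1475·100) / 0.361375 = 54.575 / 0.361375 ≈ 151.02
  x_2 = (0.2050·75 + 0.5175·45 + 0.3950·100) / 0.361375 = 78.1625 / 0.361375 ≈ 216.29
  x_3 = (0.1550·75 + 0.2150·45 + 0.8275·100) / 0.361375 = 104.05 / 0.361375 ≈ 287.93

x_1 = 151.02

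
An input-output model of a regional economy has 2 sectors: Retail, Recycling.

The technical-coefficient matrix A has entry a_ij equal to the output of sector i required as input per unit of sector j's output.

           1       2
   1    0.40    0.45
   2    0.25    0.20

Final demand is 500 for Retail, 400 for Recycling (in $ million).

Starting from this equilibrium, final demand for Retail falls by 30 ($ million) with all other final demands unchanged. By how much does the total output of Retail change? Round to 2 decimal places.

I − A =
  [   0.60    -0.45]
  [  -0.25     0.80]
det(I−A) = (0.60)(0.80) − (-0.45)(-0.25) = 0.3675
adj(I−A) = [[0.80, 0.45], [0.25, 0.60]]
(I − A)⁻¹ = adj(I−A) / det(I−A) ≈
  [   2.1769     1.2245]
  [   0.6803     1.6327]
Δx = (I − A)⁻¹ Δd with Δd having -30 in the Retail component and 0 elsewhere.
So Δx_1 = L_11 · (-30), where L_11 = adj(I−A)_11 / det(I−A) = 0.80 / 0.3675.
Δx_1 = 0.80 × (-30) / 0.3675 = -24.00 / 0.3675 ≈ -65.31.

Δx_1 = -65.31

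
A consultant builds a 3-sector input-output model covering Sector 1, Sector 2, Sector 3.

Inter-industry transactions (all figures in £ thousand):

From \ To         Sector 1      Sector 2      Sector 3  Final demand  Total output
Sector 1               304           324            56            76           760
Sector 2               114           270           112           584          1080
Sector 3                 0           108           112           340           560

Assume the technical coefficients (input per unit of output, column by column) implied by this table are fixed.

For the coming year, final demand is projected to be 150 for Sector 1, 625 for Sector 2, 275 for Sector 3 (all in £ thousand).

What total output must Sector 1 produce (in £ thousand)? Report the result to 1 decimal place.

Technical coefficients a_ij = z_ij / X_j:
  a_11 = 304/760 = 0.40, a_21 = 114/760 = 0.15, a_31 = 0/760 = 0.00
  a_12 = 324/1080 = 0.30, a_22 = 270/1080 = 0.25, a_32 = 108/1080 = 0.10
  a_13 = 56/560 = 0.10, a_23 = 112/560 = 0.20, a_33 = 112/560 = 0.20
I − A =
  [   0.60    -0.30    -0.10]
  [  -0.15     0.75    -0.20]
  [   0.00    -0.10     0.80]
Cofactors of I−A, C_ij = (−1)^(i+j)·(minor ij) (rows/columns in the sector order above):
  C_11 = (0.75)(0.80) − (-0.20)(-0.10) = 0.5800
  C_12 = −[(-0.15)(0.80) − (-0.20)(0.00)] = 0.1200
  C_13 = (-0.15)(-0.10) − (0.75)(0.00) = 0.0150
  C_21 = −[(-0.30)(0.80) − (-0.10)(-0.10)] = 0.2500
  C_22 = (0.60)(0.80) − (-0.10)(0.00) = 0.4800
  C_23 = −[(0.60)(-0.10) − (-0.30)(0.00)] = 0.0600
  C_31 = (-0.30)(-0.20) − (-0.10)(0.75) = 0.1350
  C_32 = −[(0.60)(-0.20) − (-0.10)(-0.15)] = 0.1350
  C_33 = (0.60)(0.75) − (-0.30)(-0.15) = 0.4050
det(I−A) = Σ_j (I−A)_1j·C_1j = (0.60)(0.5800) + (-0.30)(0.1200) + (-0.10)(0.0150) = 0.3105
adj(I−A) = Cᵀ =
  [ 0.5800   0.2500   0.1350]
  [ 0.1200   0.4800   0.1350]
  [ 0.0150   0.0600   0.4050]
(I − A)⁻¹ = adj(I−A) / det(I−A) ≈
  [   1.8680     0.8052     0.4348]
  [   0.3865     1.5459     0.4348]
  [   0.0483     0.1932     1.3043]
x = (I − A)⁻¹ d = adj(I−A)·d / det(I−A), with det(I−A) = 0.3105:
  x_1 = (0.5800·150 + 0.2500·625 + 0.1350·275) / 0.3105 = 280.375 / 0.3105 ≈ 903.0
  x_2 = (0.1200·150 + 0.4800·625 + 0.1350·275) / 0.3105 = 355.125 / 0.3105 ≈ 1143.7
  x_3 = (0.0150·150 + 0.0600·625 + 0.4050·275) / 0.3105 = 151.125 / 0.3105 ≈ 486.7

x_1 = 903.0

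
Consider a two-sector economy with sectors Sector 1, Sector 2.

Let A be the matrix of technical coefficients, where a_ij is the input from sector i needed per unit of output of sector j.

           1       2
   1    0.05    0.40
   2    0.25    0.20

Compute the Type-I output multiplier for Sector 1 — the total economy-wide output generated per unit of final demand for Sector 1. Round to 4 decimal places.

m_1 = 1.5909

I − A =
  [   0.95    -0.40]
  [  -0.25     0.80]
det(I−A) = (0.95)(0.80) − (-0.40)(-0.25) = 0.6600
adj(I−A) = [[0.80, 0.40], [0.25, 0.95]]
(I − A)⁻¹ = adj(I−A) / det(I−A) ≈
  [   1.21212     0.60606]
  [   0.37879     1.43939]
The output multiplier for sector j is the column-j sum of the Leontief inverse (I − A)⁻¹ = adj(I−A) / det(I−A).
Column 1 of adj(I−A): (0.80, 0.25); det(I−A) = 0.6600.
m_1 = (0.80 + 0.25) / 0.6600 = 1.05 / 0.6600 ≈ 1.5909.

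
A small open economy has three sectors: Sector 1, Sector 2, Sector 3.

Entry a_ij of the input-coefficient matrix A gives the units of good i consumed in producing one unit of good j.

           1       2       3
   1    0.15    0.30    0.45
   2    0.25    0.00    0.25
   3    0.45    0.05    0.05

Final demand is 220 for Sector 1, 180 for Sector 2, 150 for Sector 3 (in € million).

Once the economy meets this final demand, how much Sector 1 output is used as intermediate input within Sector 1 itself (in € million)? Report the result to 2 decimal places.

z_11 = 105.53

I − A =
  [   0.85    -0.30    -0.45]
  [  -0.25     1.00    -0.25]
  [  -0.45    -0.05     0.95]
Cofactors of I−A, C_ij = (−1)^(i+j)·(minor ij) (rows/columns in the sector order above):
  C_11 = (1.00)(0.95) − (-0.25)(-0.05) = 0.9375
  C_12 = −[(-0.25)(0.95) − (-0.25)(-0.45)] = 0.3500
  C_13 = (-0.25)(-0.05) − (1.00)(-0.45) = 0.4625
  C_21 = −[(-0.30)(0.95) − (-0.45)(-0.05)] = 0.3075
  C_22 = (0.85)(0.95) − (-0.45)(-0.45) = 0.6050
  C_23 = −[(0.85)(-0.05) − (-0.30)(-0.45)] = 0.1775
  C_31 = (-0.30)(-0.25) − (-0.45)(1.00) = 0.5250
  C_32 = −[(0.85)(-0.25) − (-0.45)(-0.25)] = 0.3250
  C_33 = (0.85)(1.00) − (-0.30)(-0.25) = 0.7750
det(I−A) = Σ_j (I−A)_1j·C_1j = (0.85)(0.9375) + (-0.30)(0.3500) + (-0.45)(0.4625) = 0.48375
adj(I−A) = Cᵀ =
  [ 0.9375   0.3075   0.5250]
  [ 0.3500   0.6050   0.3250]
  [ 0.4625   0.1775   0.7750]
(I − A)⁻¹ = adj(I−A) / det(I−A) ≈
  [   1.9380     0.6357     1.0853]
  [   0.7235     1.2506     0.6718]
  [   0.9561     0.3669     1.6021]
First solve x = (I − A)⁻¹ d = adj(I−A)·d / det(I−A); in particular x_1 = (0.9375·220 + 0.3075·180 + 0.5250·150) / 0.48375 = 340.35 / 0.48375 ≈ 703.5659.
Intermediate flow from 1 to 1: z_11 = a_11 · x_1 = 0.15 × 340.35 / 0.48375 = 51.0525 / 0.48375 ≈ 105.53.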